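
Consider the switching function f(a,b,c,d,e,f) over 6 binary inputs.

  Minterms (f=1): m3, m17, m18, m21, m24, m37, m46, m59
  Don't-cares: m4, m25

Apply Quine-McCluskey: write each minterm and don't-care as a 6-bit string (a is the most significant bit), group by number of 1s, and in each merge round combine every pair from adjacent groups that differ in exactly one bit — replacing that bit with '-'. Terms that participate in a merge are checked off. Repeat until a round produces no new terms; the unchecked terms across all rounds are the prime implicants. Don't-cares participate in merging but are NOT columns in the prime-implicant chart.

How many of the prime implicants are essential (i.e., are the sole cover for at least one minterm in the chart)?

7

size-2^0 implicants → 000011  000100  010001(✓)  010010  010101(✓)  011000(✓)  011001(✓)  100101  101110  111011
size-2^1 implicants → 01-001  010-01  01100-
Unchecked terms (primes): 000011, 000100, 01-001, 010-01, 010010, 01100-, 100101, 101110, 111011
Minterm coverage:
  m3 ⊆ 000011 [E]
  m17 ⊆ 01-001,010-01
  m18 ⊆ 010010 [E]
  m21 ⊆ 010-01 [E]
  m24 ⊆ 01100- [E]
  m37 ⊆ 100101 [E]
  m46 ⊆ 101110 [E]
  m59 ⊆ 111011 [E]
E = {000011, 010-01, 010010, 01100-, 100101, 101110, 111011}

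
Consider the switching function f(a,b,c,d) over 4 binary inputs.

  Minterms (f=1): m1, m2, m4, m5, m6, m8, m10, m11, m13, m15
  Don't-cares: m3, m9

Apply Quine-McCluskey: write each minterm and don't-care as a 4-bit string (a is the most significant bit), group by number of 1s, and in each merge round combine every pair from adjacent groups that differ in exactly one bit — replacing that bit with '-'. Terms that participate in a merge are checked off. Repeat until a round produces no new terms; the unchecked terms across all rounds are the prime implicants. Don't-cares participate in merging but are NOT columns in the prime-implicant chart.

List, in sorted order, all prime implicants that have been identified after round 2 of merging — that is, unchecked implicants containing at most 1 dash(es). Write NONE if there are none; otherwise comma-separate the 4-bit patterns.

0-10, 01-0, 010-

[col 0] 0001*, 0010*, 0011*, 0100*, 0101*, 0110*, 1000*, 1001*, 1010*, 1011*, 1101*, 1111*
[col 1] -001*, -010*, -011*, -101*, 0-01*, 0-10, 00-1*, 001-*, 01-0, 010-, 1-01*, 1-11*, 10-0*, 10-1*, 100-*, 101-*, 11-1*
[col 2] --01, -0-1, -01-, 1--1, 10--
Prime implicants: --01, -0-1, -01-, 0-10, 01-0, 010-, 1--1, 10--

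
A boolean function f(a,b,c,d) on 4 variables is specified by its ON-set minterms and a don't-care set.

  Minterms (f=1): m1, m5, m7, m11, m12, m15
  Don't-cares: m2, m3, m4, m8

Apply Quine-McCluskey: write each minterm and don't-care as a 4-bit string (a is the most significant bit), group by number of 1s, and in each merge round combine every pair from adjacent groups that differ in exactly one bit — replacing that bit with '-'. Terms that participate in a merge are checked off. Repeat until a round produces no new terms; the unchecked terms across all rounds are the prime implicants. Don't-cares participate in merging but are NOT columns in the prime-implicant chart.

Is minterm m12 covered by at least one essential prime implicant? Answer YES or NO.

[col 0] 0001*, 0010*, 0011*, 0100*, 0101*, 0111*, 1000*, 1011*, 1100*, 1111*
[col 1] -011*, -100, -111*, 0-01*, 0-11*, 00-1*, 001-, 01-1*, 010-, 1-00, 1-11*
[col 2] --11, 0--1
Prime implicants: --11, -100, 0--1, 001-, 010-, 1-00
PI chart (minterm → PIs covering it):
  1 | 0--1  (sole → essential)
  5 | 0--1,010-
  7 | --11,0--1
  11 | --11  (sole → essential)
  12 | -100,1-00
  15 | --11  (sole → essential)
Essential prime implicants: --11, 0--1

NO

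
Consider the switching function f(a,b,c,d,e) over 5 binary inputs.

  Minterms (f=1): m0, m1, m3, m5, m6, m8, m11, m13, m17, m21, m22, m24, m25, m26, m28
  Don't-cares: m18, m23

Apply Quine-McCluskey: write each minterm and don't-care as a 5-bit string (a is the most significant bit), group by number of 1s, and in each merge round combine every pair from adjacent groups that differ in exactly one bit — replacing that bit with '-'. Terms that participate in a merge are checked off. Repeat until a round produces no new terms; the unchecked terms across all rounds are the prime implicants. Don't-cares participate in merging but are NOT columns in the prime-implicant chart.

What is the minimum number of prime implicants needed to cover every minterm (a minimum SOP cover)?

Round 0: 00000✓ 00001✓ 00011✓ 00101✓ 00110✓ 01000✓ 01011✓ 01101✓ 10001✓ 10010✓ 10101✓ 10110✓ 10111✓ 11000✓ 11001✓ 11010✓ 11100✓
Round 1: -0001✓ -0101✓ -0110 -1000 0-000 0-011 0-101 00-01✓ 000-1 0000- 1-001 1-010 10-01✓ 10-10 101-1 1011- 11-00 110-0 1100-
Round 2: -0-01
PIs = {-0-01, -0110, -1000, 0-000, 0-011, 0-101, 000-1, 0000-, 1-001, 1-010, 10-10, 101-1, 1011-, 11-00, 110-0, 1100-}
Coverage chart:
  m0: 0-000,0000-
  m1: -0-01,000-1,0000-
  m3: 0-011,000-1
  m5: -0-01,0-101
  m6: -0110 ←essential
  m8: -1000,0-000
  m11: 0-011 ←essential
  m13: 0-101 ←essential
  m17: -0-01,1-001
  m21: -0-01,101-1
  m22: -0110,10-10,1011-
  m24: -1000,11-00,110-0,1100-
  m25: 1-001,1100-
  m26: 1-010,110-0
  m28: 11-00 ←essential
Essential: -0110, 0-011, 0-101, 11-00
Petrick residual → -0-01, 0-000, 1-001, 1-010
Min cover (8 terms): b'd'e + b'cde' + a'c'd'e' + a'c'de + a'cd'e + ac'd'e + ac'de' + abd'e'

8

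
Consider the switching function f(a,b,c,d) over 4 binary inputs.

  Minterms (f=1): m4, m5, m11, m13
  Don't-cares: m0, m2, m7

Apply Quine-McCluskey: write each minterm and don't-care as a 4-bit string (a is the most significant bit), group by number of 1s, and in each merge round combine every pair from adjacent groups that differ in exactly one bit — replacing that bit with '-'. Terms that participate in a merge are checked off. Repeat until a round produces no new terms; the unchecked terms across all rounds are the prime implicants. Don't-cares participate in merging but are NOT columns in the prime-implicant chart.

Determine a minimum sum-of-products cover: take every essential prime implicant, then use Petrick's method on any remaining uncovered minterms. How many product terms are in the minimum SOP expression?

Round 0: 0000✓ 0010✓ 0100✓ 0101✓ 0111✓ 1011 1101✓
Round 1: -101 0-00 00-0 01-1 010-
PIs = {-101, 0-00, 00-0, 01-1, 010-, 1011}
Coverage chart:
  m4: 0-00,010-
  m5: -101,01-1,010-
  m11: 1011 ←essential
  m13: -101 ←essential
Essential: -101, 1011
Petrick residual → 0-00
Min cover (3 terms): bc'd + a'c'd' + ab'cd

3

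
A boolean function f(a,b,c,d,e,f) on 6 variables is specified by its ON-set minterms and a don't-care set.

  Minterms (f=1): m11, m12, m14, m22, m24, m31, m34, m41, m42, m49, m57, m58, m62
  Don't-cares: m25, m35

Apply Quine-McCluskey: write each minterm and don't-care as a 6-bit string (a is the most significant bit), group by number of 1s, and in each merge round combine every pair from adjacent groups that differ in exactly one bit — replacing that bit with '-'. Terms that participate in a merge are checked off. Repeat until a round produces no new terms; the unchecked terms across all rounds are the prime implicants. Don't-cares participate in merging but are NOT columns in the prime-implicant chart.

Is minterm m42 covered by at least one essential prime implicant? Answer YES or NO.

NO

size-2^0 implicants → 001011  001100(✓)  001110(✓)  010110  011000(✓)  011001(✓)  011111  100010(✓)  100011(✓)  101001(✓)  101010(✓)  110001(✓)  111001(✓)  111010(✓)  111110(✓)
size-2^1 implicants → -11001  0011-0  01100-  1-1001  1-1010  10-010  10001-  11-001  111-10
Unchecked terms (primes): -11001, 001011, 0011-0, 010110, 01100-, 011111, 1-1001, 1-1010, 10-010, 10001-, 11-001, 111-10
Minterm coverage:
  m11 ⊆ 001011 [E]
  m12 ⊆ 0011-0 [E]
  m14 ⊆ 0011-0 [E]
  m22 ⊆ 010110 [E]
  m24 ⊆ 01100- [E]
  m31 ⊆ 011111 [E]
  m34 ⊆ 10-010,10001-
  m41 ⊆ 1-1001 [E]
  m42 ⊆ 1-1010,10-010
  m49 ⊆ 11-001 [E]
  m57 ⊆ -11001,1-1001,11-001
  m58 ⊆ 1-1010,111-10
  m62 ⊆ 111-10 [E]
E = {001011, 0011-0, 010110, 01100-, 011111, 1-1001, 11-001, 111-10}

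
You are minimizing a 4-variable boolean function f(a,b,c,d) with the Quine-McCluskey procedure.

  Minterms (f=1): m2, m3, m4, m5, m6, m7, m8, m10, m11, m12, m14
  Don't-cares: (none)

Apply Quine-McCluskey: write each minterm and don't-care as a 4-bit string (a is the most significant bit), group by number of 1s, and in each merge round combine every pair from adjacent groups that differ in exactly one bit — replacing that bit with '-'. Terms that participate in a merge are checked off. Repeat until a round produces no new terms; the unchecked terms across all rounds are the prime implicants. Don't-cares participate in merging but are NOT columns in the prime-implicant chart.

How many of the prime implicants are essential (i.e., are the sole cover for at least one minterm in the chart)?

[col 0] 0010*, 0011*, 0100*, 0101*, 0110*, 0111*, 1000*, 1010*, 1011*, 1100*, 1110*
[col 1] -010*, -011*, -100*, -110*, 0-10*, 0-11*, 001-*, 01-0*, 01-1*, 010-*, 011-*, 1-00*, 1-10*, 10-0*, 101-*, 11-0*
[col 2] --10, -01-, -1-0, 0-1-, 01--, 1--0
Prime implicants: --10, -01-, -1-0, 0-1-, 01--, 1--0
PI chart (minterm → PIs covering it):
  2 | --10,-01-,0-1-
  3 | -01-,0-1-
  4 | -1-0,01--
  5 | 01--  (sole → essential)
  6 | --10,-1-0,0-1-,01--
  7 | 0-1-,01--
  8 | 1--0  (sole → essential)
  10 | --10,-01-,1--0
  11 | -01-  (sole → essential)
  12 | -1-0,1--0
  14 | --10,-1-0,1--0
Essential prime implicants: -01-, 01--, 1--0

3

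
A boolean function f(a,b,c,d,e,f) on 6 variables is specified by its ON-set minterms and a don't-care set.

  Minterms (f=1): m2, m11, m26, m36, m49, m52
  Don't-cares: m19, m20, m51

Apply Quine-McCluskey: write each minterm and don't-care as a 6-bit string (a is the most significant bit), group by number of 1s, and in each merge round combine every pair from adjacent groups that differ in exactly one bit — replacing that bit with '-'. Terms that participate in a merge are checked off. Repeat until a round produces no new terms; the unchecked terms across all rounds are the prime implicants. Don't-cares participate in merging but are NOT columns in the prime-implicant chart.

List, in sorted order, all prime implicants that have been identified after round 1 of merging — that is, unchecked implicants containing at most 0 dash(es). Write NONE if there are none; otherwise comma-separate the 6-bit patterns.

Round 0: 000010 001011 010011✓ 010100✓ 011010 100100✓ 110001✓ 110011✓ 110100✓
Round 1: -10011 -10100 1-0100 1100-1
PIs = {-10011, -10100, 000010, 001011, 011010, 1-0100, 1100-1}

000010, 001011, 011010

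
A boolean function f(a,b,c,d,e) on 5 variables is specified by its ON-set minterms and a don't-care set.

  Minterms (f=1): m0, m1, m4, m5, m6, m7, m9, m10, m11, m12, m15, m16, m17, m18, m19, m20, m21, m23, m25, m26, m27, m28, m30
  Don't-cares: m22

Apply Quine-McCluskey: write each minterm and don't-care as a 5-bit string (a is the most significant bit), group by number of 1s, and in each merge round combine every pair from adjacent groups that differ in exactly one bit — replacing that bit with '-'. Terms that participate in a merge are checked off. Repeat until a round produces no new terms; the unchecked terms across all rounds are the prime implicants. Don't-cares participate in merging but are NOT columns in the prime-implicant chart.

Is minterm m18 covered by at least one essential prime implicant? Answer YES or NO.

Round 0: 00000✓ 00001✓ 00100✓ 00101✓ 00110✓ 00111✓ 01001✓ 01010✓ 01011✓ 01100✓ 01111✓ 10000✓ 10001✓ 10010✓ 10011✓ 10100✓ 10101✓ 10110✓ 10111✓ 11001✓ 11010✓ 11011✓ 11100✓ 11110✓
Round 1: -0000✓ -0001✓ -0100✓ -0101✓ -0110✓ -0111✓ -1001✓ -1010✓ -1011✓ -1100✓ 0-001✓ 0-100✓ 0-111 00-00✓ 00-01✓ 0000-✓ 001-0✓ 001-1✓ 0010-✓ 0011-✓ 01-11 010-1✓ 0101-✓ 1-001✓ 1-010✓ 1-011✓ 1-100✓ 1-110✓ 10-00✓ 10-01✓ 10-10✓ 10-11✓ 100-0✓ 100-1✓ 1000-✓ 1001-✓ 101-0✓ 101-1✓ 1010-✓ 1011-✓ 11-10✓ 110-1✓ 1101-✓ 111-0✓
Round 2: --001 --100 -0-00✓ -0-01✓ -000-✓ -01-0✓ -01-1✓ -010-✓ -011-✓ -10-1 -101- 00-0-✓ 001--✓ 1--10 1-0-1 1-01- 1-1-0 10--0✓ 10--1✓ 10-0-✓ 10-1-✓ 100--✓ 101--✓
Round 3: -0-0- -01-- 10---
PIs = {--001, --100, -0-0-, -01--, -10-1, -101-, 0-111, 01-11, 1--10, 1-0-1, 1-01-, 1-1-0, 10---}
Coverage chart:
  m0: -0-0- ←essential
  m1: --001,-0-0-
  m4: --100,-0-0-,-01--
  m5: -0-0-,-01--
  m6: -01-- ←essential
  m7: -01--,0-111
  m9: --001,-10-1
  m10: -101- ←essential
  m11: -10-1,-101-,01-11
  m12: --100 ←essential
  m15: 0-111,01-11
  m16: -0-0-,10---
  m17: --001,-0-0-,1-0-1,10---
  m18: 1--10,1-01-,10---
  m19: 1-0-1,1-01-,10---
  m20: --100,-0-0-,-01--,1-1-0,10---
  m21: -0-0-,-01--,10---
  m23: -01--,10---
  m25: --001,-10-1,1-0-1
  m26: -101-,1--10,1-01-
  m27: -10-1,-101-,1-0-1,1-01-
  m28: --100,1-1-0
  m30: 1--10,1-1-0
Essential: --100, -0-0-, -01--, -101-

NO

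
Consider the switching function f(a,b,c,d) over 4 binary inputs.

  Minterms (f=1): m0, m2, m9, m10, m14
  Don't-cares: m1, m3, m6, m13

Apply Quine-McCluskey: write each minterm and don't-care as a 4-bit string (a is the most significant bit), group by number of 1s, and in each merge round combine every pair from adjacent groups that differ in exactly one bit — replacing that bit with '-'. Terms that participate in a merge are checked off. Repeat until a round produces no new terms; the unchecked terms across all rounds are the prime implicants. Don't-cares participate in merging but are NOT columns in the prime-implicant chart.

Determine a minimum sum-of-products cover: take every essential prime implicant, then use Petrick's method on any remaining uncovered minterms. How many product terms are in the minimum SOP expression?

size-2^0 implicants → 0000(✓)  0001(✓)  0010(✓)  0011(✓)  0110(✓)  1001(✓)  1010(✓)  1101(✓)  1110(✓)
size-2^1 implicants → -001  -010(✓)  -110(✓)  0-10(✓)  00-0(✓)  00-1(✓)  000-(✓)  001-(✓)  1-01  1-10(✓)
size-2^2 implicants → --10  00--
Unchecked terms (primes): --10, -001, 00--, 1-01
Minterm coverage:
  m0 ⊆ 00-- [E]
  m2 ⊆ --10,00--
  m9 ⊆ -001,1-01
  m10 ⊆ --10 [E]
  m14 ⊆ --10 [E]
E = {--10, 00--}
Petrick residual → -001
Cover = cd' + b'c'd + a'b'  |cover|=3

3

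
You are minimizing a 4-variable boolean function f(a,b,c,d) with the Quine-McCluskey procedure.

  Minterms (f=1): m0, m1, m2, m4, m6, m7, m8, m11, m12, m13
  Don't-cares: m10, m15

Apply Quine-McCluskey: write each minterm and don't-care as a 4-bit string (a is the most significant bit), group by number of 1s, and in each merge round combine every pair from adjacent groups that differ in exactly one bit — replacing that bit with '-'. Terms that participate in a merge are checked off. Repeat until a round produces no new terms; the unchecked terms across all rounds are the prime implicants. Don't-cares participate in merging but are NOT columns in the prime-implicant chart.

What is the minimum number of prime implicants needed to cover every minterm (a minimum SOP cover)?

6

Round 0: 0000✓ 0001✓ 0010✓ 0100✓ 0110✓ 0111✓ 1000✓ 1010✓ 1011✓ 1100✓ 1101✓ 1111✓
Round 1: -000✓ -010✓ -100✓ -111 0-00✓ 0-10✓ 00-0✓ 000- 01-0✓ 011- 1-00✓ 1-11 10-0✓ 101- 11-1 110-
Round 2: --00 -0-0 0--0
PIs = {--00, -0-0, -111, 0--0, 000-, 011-, 1-11, 101-, 11-1, 110-}
Coverage chart:
  m0: --00,-0-0,0--0,000-
  m1: 000- ←essential
  m2: -0-0,0--0
  m4: --00,0--0
  m6: 0--0,011-
  m7: -111,011-
  m8: --00,-0-0
  m11: 1-11,101-
  m12: --00,110-
  m13: 11-1,110-
Essential: 000-
Petrick residual → --00, -0-0, 011-, 1-11, 11-1
Min cover (6 terms): c'd' + b'd' + a'b'c' + a'bc + acd + abd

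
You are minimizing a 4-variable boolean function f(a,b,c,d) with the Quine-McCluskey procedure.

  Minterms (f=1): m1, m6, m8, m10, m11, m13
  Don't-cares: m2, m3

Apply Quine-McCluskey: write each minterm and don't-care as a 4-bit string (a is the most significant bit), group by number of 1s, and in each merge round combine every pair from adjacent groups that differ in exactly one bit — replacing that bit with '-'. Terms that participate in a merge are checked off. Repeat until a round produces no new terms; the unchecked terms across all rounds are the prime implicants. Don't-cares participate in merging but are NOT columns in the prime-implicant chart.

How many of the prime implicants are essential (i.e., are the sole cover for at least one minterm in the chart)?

5

[col 0] 0001*, 0010*, 0011*, 0110*, 1000*, 1010*, 1011*, 1101
[col 1] -010*, -011*, 0-10, 00-1, 001-*, 10-0, 101-*
[col 2] -01-
Prime implicants: -01-, 0-10, 00-1, 10-0, 1101
PI chart (minterm → PIs covering it):
  1 | 00-1  (sole → essential)
  6 | 0-10  (sole → essential)
  8 | 10-0  (sole → essential)
  10 | -01-,10-0
  11 | -01-  (sole → essential)
  13 | 1101  (sole → essential)
Essential prime implicants: -01-, 0-10, 00-1, 10-0, 1101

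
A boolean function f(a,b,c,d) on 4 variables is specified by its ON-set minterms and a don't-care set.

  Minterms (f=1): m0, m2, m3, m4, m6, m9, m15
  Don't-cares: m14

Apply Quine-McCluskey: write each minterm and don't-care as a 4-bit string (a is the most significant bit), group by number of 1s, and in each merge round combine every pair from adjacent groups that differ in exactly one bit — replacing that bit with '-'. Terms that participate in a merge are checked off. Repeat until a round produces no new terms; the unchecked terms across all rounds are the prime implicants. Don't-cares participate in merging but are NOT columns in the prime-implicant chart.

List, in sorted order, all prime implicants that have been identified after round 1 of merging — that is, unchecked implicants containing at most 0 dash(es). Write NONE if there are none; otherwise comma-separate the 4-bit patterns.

1001

[col 0] 0000*, 0010*, 0011*, 0100*, 0110*, 1001, 1110*, 1111*
[col 1] -110, 0-00*, 0-10*, 00-0*, 001-, 01-0*, 111-
[col 2] 0--0
Prime implicants: -110, 0--0, 001-, 1001, 111-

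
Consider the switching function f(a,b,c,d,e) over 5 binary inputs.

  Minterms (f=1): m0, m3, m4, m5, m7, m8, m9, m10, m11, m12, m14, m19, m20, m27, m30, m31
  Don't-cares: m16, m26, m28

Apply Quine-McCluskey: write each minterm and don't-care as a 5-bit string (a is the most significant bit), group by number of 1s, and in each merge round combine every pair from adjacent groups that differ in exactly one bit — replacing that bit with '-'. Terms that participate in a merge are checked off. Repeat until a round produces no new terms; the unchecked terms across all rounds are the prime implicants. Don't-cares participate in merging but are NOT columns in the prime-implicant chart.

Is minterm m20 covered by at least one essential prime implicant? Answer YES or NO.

NO

[col 0] 00000*, 00011*, 00100*, 00101*, 00111*, 01000*, 01001*, 01010*, 01011*, 01100*, 01110*, 10000*, 10011*, 10100*, 11010*, 11011*, 11100*, 11110*, 11111*
[col 1] -0000*, -0011*, -0100*, -1010*, -1011*, -1100*, -1110*, 0-000*, 0-011*, 0-100*, 00-00*, 00-11, 001-1, 0010-, 01-00*, 01-10*, 010-0*, 010-1*, 0100-*, 0101-*, 011-0*, 1-011*, 1-100*, 10-00*, 11-10*, 11-11*, 1101-*, 111-0*, 1111-*
[col 2] --011, --100, -0-00, -1-10, -101-, -11-0, 0--00, 01--0, 010--, 11-1-
Prime implicants: --011, --100, -0-00, -1-10, -101-, -11-0, 0--00, 00-11, 001-1, 0010-, 01--0, 010--, 11-1-
PI chart (minterm → PIs covering it):
  0 | -0-00,0--00
  3 | --011,00-11
  4 | --100,-0-00,0--00,0010-
  5 | 001-1,0010-
  7 | 00-11,001-1
  8 | 0--00,01--0,010--
  9 | 010--  (sole → essential)
  10 | -1-10,-101-,01--0,010--
  11 | --011,-101-,010--
  12 | --100,-11-0,0--00,01--0
  14 | -1-10,-11-0,01--0
  19 | --011  (sole → essential)
  20 | --100,-0-00
  27 | --011,-101-,11-1-
  30 | -1-10,-11-0,11-1-
  31 | 11-1-  (sole → essential)
Essential prime implicants: --011, 010--, 11-1-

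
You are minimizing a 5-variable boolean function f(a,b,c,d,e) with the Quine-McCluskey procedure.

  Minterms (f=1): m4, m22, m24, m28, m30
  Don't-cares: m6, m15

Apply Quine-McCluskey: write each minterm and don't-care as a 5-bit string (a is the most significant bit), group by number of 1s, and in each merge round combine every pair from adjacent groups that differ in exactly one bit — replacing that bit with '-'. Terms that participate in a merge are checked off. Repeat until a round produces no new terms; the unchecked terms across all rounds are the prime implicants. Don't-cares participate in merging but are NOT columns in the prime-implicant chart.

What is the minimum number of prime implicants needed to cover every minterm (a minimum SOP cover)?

3

[col 0] 00100*, 00110*, 01111, 10110*, 11000*, 11100*, 11110*
[col 1] -0110, 001-0, 1-110, 11-00, 111-0
Prime implicants: -0110, 001-0, 01111, 1-110, 11-00, 111-0
PI chart (minterm → PIs covering it):
  4 | 001-0  (sole → essential)
  22 | -0110,1-110
  24 | 11-00  (sole → essential)
  28 | 11-00,111-0
  30 | 1-110,111-0
Essential prime implicants: 001-0, 11-00
Petrick residual → 1-110
Minimum SOP uses 3 PIs: a'b'ce' + acde' + abd'e'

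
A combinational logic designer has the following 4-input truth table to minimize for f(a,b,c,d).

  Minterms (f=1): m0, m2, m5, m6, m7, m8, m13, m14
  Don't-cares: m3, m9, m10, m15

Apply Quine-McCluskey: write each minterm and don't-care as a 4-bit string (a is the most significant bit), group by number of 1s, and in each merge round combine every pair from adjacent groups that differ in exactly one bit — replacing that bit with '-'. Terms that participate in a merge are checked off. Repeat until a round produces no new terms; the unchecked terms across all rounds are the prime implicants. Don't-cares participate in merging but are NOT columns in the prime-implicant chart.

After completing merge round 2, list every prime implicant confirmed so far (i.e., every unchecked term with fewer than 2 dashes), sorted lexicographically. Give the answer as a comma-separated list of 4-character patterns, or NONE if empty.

1-01, 100-

Round 0: 0000✓ 0010✓ 0011✓ 0101✓ 0110✓ 0111✓ 1000✓ 1001✓ 1010✓ 1101✓ 1110✓ 1111✓
Round 1: -000✓ -010✓ -101✓ -110✓ -111✓ 0-10✓ 0-11✓ 00-0✓ 001-✓ 01-1✓ 011-✓ 1-01 1-10✓ 10-0✓ 100- 11-1✓ 111-✓
Round 2: --10 -0-0 -1-1 -11- 0-1-
PIs = {--10, -0-0, -1-1, -11-, 0-1-, 1-01, 100-}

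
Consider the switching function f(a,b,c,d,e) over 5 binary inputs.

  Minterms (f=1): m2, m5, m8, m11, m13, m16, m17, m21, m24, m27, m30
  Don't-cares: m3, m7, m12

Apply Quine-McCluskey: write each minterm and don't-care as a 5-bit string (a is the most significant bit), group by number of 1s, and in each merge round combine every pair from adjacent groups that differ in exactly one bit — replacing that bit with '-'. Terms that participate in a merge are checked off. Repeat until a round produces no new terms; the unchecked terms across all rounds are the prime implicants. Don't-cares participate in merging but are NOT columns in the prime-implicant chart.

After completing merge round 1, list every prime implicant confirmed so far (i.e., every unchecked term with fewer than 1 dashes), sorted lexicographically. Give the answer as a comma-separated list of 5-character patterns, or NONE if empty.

11110

[col 0] 00010*, 00011*, 00101*, 00111*, 01000*, 01011*, 01100*, 01101*, 10000*, 10001*, 10101*, 11000*, 11011*, 11110
[col 1] -0101, -1000, -1011, 0-011, 0-101, 00-11, 0001-, 001-1, 01-00, 0110-, 1-000, 10-01, 1000-
Prime implicants: -0101, -1000, -1011, 0-011, 0-101, 00-11, 0001-, 001-1, 01-00, 0110-, 1-000, 10-01, 1000-, 11110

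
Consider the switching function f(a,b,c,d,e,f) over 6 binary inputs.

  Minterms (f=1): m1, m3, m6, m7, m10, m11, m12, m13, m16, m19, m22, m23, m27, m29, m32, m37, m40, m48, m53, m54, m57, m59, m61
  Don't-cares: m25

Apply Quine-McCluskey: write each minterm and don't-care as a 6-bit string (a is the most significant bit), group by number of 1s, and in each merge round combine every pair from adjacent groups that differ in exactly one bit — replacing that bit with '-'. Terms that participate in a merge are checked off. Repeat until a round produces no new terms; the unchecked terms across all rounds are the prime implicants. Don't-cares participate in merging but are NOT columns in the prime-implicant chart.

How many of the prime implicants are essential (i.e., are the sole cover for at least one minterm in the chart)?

Round 0: 000001✓ 000011✓ 000110✓ 000111✓ 001010✓ 001011✓ 001100✓ 001101✓ 010000✓ 010011✓ 010110✓ 010111✓ 011001✓ 011011✓ 011101✓ 100000✓ 100101✓ 101000✓ 110000✓ 110101✓ 110110✓ 111001✓ 111011✓ 111101✓
Round 1: -10000 -10110 -11001✓ -11011✓ -11101✓ 0-0011✓ 0-0110✓ 0-0111✓ 0-1011✓ 0-1101 00-011✓ 000-11✓ 0000-1 00011-✓ 00101- 00110- 01-011✓ 010-11✓ 01011-✓ 011-01✓ 0110-1✓ 1-0000 1-0101 10-000 11-101 111-01✓ 1110-1✓
Round 2: -11-01 -110-1 0--011 0-0-11 0-011-
PIs = {-10000, -10110, -11-01, -110-1, 0--011, 0-0-11, 0-011-, 0-1101, 0000-1, 00101-, 00110-, 1-0000, 1-0101, 10-000, 11-101}
Coverage chart:
  m1: 0000-1 ←essential
  m3: 0--011,0-0-11,0000-1
  m6: 0-011- ←essential
  m7: 0-0-11,0-011-
  m10: 00101- ←essential
  m11: 0--011,00101-
  m12: 00110- ←essential
  m13: 0-1101,00110-
  m16: -10000 ←essential
  m19: 0--011,0-0-11
  m22: -10110,0-011-
  m23: 0-0-11,0-011-
  m27: -110-1,0--011
  m29: -11-01,0-1101
  m32: 1-0000,10-000
  m37: 1-0101 ←essential
  m40: 10-000 ←essential
  m48: -10000,1-0000
  m53: 1-0101,11-101
  m54: -10110 ←essential
  m57: -11-01,-110-1
  m59: -110-1 ←essential
  m61: -11-01,11-101
Essential: -10000, -10110, -110-1, 0-011-, 0000-1, 00101-, 00110-, 1-0101, 10-000

9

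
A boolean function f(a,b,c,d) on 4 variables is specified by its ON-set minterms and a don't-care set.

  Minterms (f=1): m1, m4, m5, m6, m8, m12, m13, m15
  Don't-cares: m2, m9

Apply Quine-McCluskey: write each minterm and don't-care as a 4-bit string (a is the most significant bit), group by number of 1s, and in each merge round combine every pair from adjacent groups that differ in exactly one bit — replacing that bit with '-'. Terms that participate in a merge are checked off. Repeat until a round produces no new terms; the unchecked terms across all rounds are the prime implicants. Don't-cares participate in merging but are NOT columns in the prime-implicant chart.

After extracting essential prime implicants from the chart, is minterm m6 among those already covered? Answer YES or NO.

Round 0: 0001✓ 0010✓ 0100✓ 0101✓ 0110✓ 1000✓ 1001✓ 1100✓ 1101✓ 1111✓
Round 1: -001✓ -100✓ -101✓ 0-01✓ 0-10 01-0 010-✓ 1-00✓ 1-01✓ 100-✓ 11-1 110-✓
Round 2: --01 -10- 1-0-
PIs = {--01, -10-, 0-10, 01-0, 1-0-, 11-1}
Coverage chart:
  m1: --01 ←essential
  m4: -10-,01-0
  m5: --01,-10-
  m6: 0-10,01-0
  m8: 1-0- ←essential
  m12: -10-,1-0-
  m13: --01,-10-,1-0-,11-1
  m15: 11-1 ←essential
Essential: --01, 1-0-, 11-1

NO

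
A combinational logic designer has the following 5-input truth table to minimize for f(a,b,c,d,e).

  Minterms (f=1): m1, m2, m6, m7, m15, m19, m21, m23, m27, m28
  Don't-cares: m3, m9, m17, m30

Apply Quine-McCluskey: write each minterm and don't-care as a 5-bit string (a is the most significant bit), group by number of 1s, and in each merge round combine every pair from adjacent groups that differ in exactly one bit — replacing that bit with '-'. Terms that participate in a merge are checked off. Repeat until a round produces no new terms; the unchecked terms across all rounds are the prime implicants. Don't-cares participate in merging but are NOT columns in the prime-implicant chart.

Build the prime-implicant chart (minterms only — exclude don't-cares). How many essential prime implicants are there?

[col 0] 00001*, 00010*, 00011*, 00110*, 00111*, 01001*, 01111*, 10001*, 10011*, 10101*, 10111*, 11011*, 11100*, 11110*
[col 1] -0001*, -0011*, -0111*, 0-001, 0-111, 00-10*, 00-11*, 000-1*, 0001-*, 0011-*, 1-011, 10-01*, 10-11*, 100-1*, 101-1*, 111-0
[col 2] -0-11, -00-1, 00-1-, 10--1
Prime implicants: -0-11, -00-1, 0-001, 0-111, 00-1-, 1-011, 10--1, 111-0
PI chart (minterm → PIs covering it):
  1 | -00-1,0-001
  2 | 00-1-  (sole → essential)
  6 | 00-1-  (sole → essential)
  7 | -0-11,0-111,00-1-
  15 | 0-111  (sole → essential)
  19 | -0-11,-00-1,1-011,10--1
  21 | 10--1  (sole → essential)
  23 | -0-11,10--1
  27 | 1-011  (sole → essential)
  28 | 111-0  (sole → essential)
Essential prime implicants: 0-111, 00-1-, 1-011, 10--1, 111-0

5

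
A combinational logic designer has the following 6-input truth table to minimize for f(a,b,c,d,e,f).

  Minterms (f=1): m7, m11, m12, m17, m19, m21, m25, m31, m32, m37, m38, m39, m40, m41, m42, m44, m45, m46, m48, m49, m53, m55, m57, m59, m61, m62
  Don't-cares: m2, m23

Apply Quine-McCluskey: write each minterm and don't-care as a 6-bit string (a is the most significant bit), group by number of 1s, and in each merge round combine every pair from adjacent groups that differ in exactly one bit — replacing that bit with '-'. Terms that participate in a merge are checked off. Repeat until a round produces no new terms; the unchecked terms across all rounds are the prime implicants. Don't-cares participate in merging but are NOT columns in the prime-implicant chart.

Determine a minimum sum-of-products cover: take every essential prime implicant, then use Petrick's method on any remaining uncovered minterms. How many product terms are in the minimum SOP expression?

[col 0] 000010, 000111*, 001011, 001100*, 010001*, 010011*, 010101*, 010111*, 011001*, 011111*, 100000*, 100101*, 100110*, 100111*, 101000*, 101001*, 101010*, 101100*, 101101*, 101110*, 110000*, 110001*, 110101*, 110111*, 111001*, 111011*, 111101*, 111110*
[col 1] -00111*, -01100, -10001*, -10101*, -10111*, -11001*, 0-0111*, 01-001*, 01-111, 010-01*, 010-11*, 0100-1*, 0101-1*, 1-0000, 1-0101*, 1-0111*, 1-1001*, 1-1101*, 1-1110, 10-000, 10-101*, 10-110, 1001-1*, 10011-, 101-00*, 101-01*, 101-10*, 1010-0*, 10100-*, 1011-0*, 10110-*, 11-001*, 11-101*, 110-01*, 11000-, 1101-1*, 111-01*, 1110-1
[col 2] --0111, -1-001, -10-01, -101-1, 010--1, 1--101, 1-01-1, 1-1-01, 101--0, 101-0-, 11--01
Prime implicants: --0111, -01100, -1-001, -10-01, -101-1, 000010, 001011, 01-111, 010--1, 1--101, 1-0000, 1-01-1, 1-1-01, 1-1110, 10-000, 10-110, 10011-, 101--0, 101-0-, 11--01, 11000-, 1110-1
PI chart (minterm → PIs covering it):
  7 | --0111  (sole → essential)
  11 | 001011  (sole → essential)
  12 | -01100  (sole → essential)
  17 | -1-001,-10-01,010--1
  19 | 010--1  (sole → essential)
  21 | -10-01,-101-1,010--1
  25 | -1-001  (sole → essential)
  31 | 01-111  (sole → essential)
  32 | 1-0000,10-000
  37 | 1--101,1-01-1
  38 | 10-110,10011-
  39 | --0111,1-01-1,10011-
  40 | 10-000,101--0,101-0-
  41 | 1-1-01,101-0-
  42 | 101--0  (sole → essential)
  44 | -01100,101--0,101-0-
  45 | 1--101,1-1-01,101-0-
  46 | 1-1110,10-110,101--0
  48 | 1-0000,11000-
  49 | -1-001,-10-01,11--01,11000-
  53 | -10-01,-101-1,1--101,1-01-1,11--01
  55 | --0111,-101-1,1-01-1
  57 | -1-001,1-1-01,11--01,1110-1
  59 | 1110-1  (sole → essential)
  61 | 1--101,1-1-01,11--01
  62 | 1-1110  (sole → essential)
Essential prime implicants: --0111, -01100, -1-001, 001011, 01-111, 010--1, 1-1110, 101--0, 1110-1
Petrick residual → 1--101, 1-0000, 1-1-01, 10-110
Minimum SOP uses 13 PIs: c'def + b'cde'f' + bd'e'f + a'b'cd'ef + a'bdef + a'bc'f + ade'f + ac'd'e'f' + ace'f + acdef' + ab'def' + ab'cf' + abcd'f

13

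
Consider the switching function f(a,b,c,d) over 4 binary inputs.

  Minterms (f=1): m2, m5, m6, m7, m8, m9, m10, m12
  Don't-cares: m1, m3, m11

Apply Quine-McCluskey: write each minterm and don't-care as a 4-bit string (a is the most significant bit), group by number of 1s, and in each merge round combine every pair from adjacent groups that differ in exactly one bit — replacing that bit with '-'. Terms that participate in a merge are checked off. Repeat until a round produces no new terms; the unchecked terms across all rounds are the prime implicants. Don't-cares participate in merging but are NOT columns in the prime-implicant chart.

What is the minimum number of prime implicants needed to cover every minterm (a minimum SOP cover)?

4

size-2^0 implicants → 0001(✓)  0010(✓)  0011(✓)  0101(✓)  0110(✓)  0111(✓)  1000(✓)  1001(✓)  1010(✓)  1011(✓)  1100(✓)
size-2^1 implicants → -001(✓)  -010(✓)  -011(✓)  0-01(✓)  0-10(✓)  0-11(✓)  00-1(✓)  001-(✓)  01-1(✓)  011-(✓)  1-00  10-0(✓)  10-1(✓)  100-(✓)  101-(✓)
size-2^2 implicants → -0-1  -01-  0--1  0-1-  10--
Unchecked terms (primes): -0-1, -01-, 0--1, 0-1-, 1-00, 10--
Minterm coverage:
  m2 ⊆ -01-,0-1-
  m5 ⊆ 0--1 [E]
  m6 ⊆ 0-1- [E]
  m7 ⊆ 0--1,0-1-
  m8 ⊆ 1-00,10--
  m9 ⊆ -0-1,10--
  m10 ⊆ -01-,10--
  m12 ⊆ 1-00 [E]
E = {0--1, 0-1-, 1-00}
Petrick residual → 10--
Cover = a'd + a'c + ac'd' + ab'  |cover|=4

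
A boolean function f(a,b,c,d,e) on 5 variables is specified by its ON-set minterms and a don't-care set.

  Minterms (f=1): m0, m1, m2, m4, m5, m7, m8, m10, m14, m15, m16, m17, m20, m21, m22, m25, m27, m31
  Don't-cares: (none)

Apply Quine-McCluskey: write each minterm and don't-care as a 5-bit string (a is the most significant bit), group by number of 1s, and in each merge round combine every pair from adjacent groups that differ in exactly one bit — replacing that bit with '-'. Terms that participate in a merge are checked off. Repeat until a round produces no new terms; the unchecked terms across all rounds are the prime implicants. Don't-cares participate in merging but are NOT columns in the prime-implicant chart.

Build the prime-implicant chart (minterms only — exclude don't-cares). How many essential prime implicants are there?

3

Round 0: 00000✓ 00001✓ 00010✓ 00100✓ 00101✓ 00111✓ 01000✓ 01010✓ 01110✓ 01111✓ 10000✓ 10001✓ 10100✓ 10101✓ 10110✓ 11001✓ 11011✓ 11111✓
Round 1: -0000✓ -0001✓ -0100✓ -0101✓ -1111 0-000✓ 0-010✓ 0-111 00-00✓ 00-01✓ 000-0✓ 0000-✓ 001-1 0010-✓ 01-10 010-0✓ 0111- 1-001 10-00✓ 10-01✓ 1000-✓ 101-0 1010-✓ 11-11 110-1
Round 2: -0-00✓ -0-01✓ -000-✓ -010-✓ 0-0-0 00-0-✓ 10-0-✓
Round 3: -0-0-
PIs = {-0-0-, -1111, 0-0-0, 0-111, 001-1, 01-10, 0111-, 1-001, 101-0, 11-11, 110-1}
Coverage chart:
  m0: -0-0-,0-0-0
  m1: -0-0- ←essential
  m2: 0-0-0 ←essential
  m4: -0-0- ←essential
  m5: -0-0-,001-1
  m7: 0-111,001-1
  m8: 0-0-0 ←essential
  m10: 0-0-0,01-10
  m14: 01-10,0111-
  m15: -1111,0-111,0111-
  m16: -0-0- ←essential
  m17: -0-0-,1-001
  m20: -0-0-,101-0
  m21: -0-0- ←essential
  m22: 101-0 ←essential
  m25: 1-001,110-1
  m27: 11-11,110-1
  m31: -1111,11-11
Essential: -0-0-, 0-0-0, 101-0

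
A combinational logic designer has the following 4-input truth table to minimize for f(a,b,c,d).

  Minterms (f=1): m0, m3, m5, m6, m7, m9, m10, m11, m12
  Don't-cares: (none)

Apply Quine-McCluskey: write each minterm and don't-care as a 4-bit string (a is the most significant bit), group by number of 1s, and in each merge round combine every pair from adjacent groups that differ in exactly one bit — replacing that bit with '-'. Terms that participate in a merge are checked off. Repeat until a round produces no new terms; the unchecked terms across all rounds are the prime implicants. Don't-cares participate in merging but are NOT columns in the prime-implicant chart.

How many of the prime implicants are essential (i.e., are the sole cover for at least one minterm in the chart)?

[col 0] 0000, 0011*, 0101*, 0110*, 0111*, 1001*, 1010*, 1011*, 1100
[col 1] -011, 0-11, 01-1, 011-, 10-1, 101-
Prime implicants: -011, 0-11, 0000, 01-1, 011-, 10-1, 101-, 1100
PI chart (minterm → PIs covering it):
  0 | 0000  (sole → essential)
  3 | -011,0-11
  5 | 01-1  (sole → essential)
  6 | 011-  (sole → essential)
  7 | 0-11,01-1,011-
  9 | 10-1  (sole → essential)
  10 | 101-  (sole → essential)
  11 | -011,10-1,101-
  12 | 1100  (sole → essential)
Essential prime implicants: 0000, 01-1, 011-, 10-1, 101-, 1100

6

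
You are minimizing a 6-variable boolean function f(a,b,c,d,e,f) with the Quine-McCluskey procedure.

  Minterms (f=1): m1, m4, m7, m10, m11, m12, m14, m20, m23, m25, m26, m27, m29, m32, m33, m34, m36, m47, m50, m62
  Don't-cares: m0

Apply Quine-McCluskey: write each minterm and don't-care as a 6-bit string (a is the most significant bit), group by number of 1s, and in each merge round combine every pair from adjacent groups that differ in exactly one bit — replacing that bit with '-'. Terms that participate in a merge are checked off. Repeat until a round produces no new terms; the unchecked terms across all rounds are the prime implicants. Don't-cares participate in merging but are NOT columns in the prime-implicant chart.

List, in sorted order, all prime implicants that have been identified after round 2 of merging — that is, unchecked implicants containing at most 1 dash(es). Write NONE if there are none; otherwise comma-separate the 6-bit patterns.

0-0100, 0-0111, 00-100, 001-10, 0011-0, 011-01, 0110-1, 1-0010, 1000-0, 101111, 111110

Round 0: 000000✓ 000001✓ 000100✓ 000111✓ 001010✓ 001011✓ 001100✓ 001110✓ 010100✓ 010111✓ 011001✓ 011010✓ 011011✓ 011101✓ 100000✓ 100001✓ 100010✓ 100100✓ 101111 110010✓ 111110
Round 1: -00000✓ -00001✓ -00100✓ 0-0100 0-0111 0-1010✓ 0-1011✓ 00-100 000-00✓ 00000-✓ 001-10 00101-✓ 0011-0 011-01 0110-1 01101-✓ 1-0010 100-00✓ 1000-0 10000-✓
Round 2: -00-00 -0000- 0-101-
PIs = {-00-00, -0000-, 0-0100, 0-0111, 0-101-, 00-100, 001-10, 0011-0, 011-01, 0110-1, 1-0010, 1000-0, 101111, 111110}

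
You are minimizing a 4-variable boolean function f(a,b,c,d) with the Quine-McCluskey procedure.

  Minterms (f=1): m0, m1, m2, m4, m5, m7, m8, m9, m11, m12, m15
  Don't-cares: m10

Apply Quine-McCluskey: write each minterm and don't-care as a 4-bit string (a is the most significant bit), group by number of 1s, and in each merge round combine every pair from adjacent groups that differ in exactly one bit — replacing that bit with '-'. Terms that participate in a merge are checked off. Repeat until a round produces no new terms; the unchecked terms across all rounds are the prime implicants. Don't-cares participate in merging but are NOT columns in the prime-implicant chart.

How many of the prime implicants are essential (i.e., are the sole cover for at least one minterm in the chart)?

2

Round 0: 0000✓ 0001✓ 0010✓ 0100✓ 0101✓ 0111✓ 1000✓ 1001✓ 1010✓ 1011✓ 1100✓ 1111✓
Round 1: -000✓ -001✓ -010✓ -100✓ -111 0-00✓ 0-01✓ 00-0✓ 000-✓ 01-1 010-✓ 1-00✓ 1-11 10-0✓ 10-1✓ 100-✓ 101-✓
Round 2: --00 -0-0 -00- 0-0- 10--
PIs = {--00, -0-0, -00-, -111, 0-0-, 01-1, 1-11, 10--}
Coverage chart:
  m0: --00,-0-0,-00-,0-0-
  m1: -00-,0-0-
  m2: -0-0 ←essential
  m4: --00,0-0-
  m5: 0-0-,01-1
  m7: -111,01-1
  m8: --00,-0-0,-00-,10--
  m9: -00-,10--
  m11: 1-11,10--
  m12: --00 ←essential
  m15: -111,1-11
Essential: --00, -0-0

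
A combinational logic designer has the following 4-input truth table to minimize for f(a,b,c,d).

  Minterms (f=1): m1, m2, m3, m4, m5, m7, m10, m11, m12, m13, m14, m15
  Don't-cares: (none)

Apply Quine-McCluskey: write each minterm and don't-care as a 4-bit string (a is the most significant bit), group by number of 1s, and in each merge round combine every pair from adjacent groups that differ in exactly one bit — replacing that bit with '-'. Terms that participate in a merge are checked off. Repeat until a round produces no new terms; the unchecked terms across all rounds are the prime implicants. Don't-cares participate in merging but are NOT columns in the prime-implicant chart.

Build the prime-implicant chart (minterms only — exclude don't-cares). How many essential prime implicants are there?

[col 0] 0001*, 0010*, 0011*, 0100*, 0101*, 0111*, 1010*, 1011*, 1100*, 1101*, 1110*, 1111*
[col 1] -010*, -011*, -100*, -101*, -111*, 0-01*, 0-11*, 00-1*, 001-*, 01-1*, 010-*, 1-10*, 1-11*, 101-*, 11-0*, 11-1*, 110-*, 111-*
[col 2] --11, -01-, -1-1, -10-, 0--1, 1-1-, 11--
Prime implicants: --11, -01-, -1-1, -10-, 0--1, 1-1-, 11--
PI chart (minterm → PIs covering it):
  1 | 0--1  (sole → essential)
  2 | -01-  (sole → essential)
  3 | --11,-01-,0--1
  4 | -10-  (sole → essential)
  5 | -1-1,-10-,0--1
  7 | --11,-1-1,0--1
  10 | -01-,1-1-
  11 | --11,-01-,1-1-
  12 | -10-,11--
  13 | -1-1,-10-,11--
  14 | 1-1-,11--
  15 | --11,-1-1,1-1-,11--
Essential prime implicants: -01-, -10-, 0--1

3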